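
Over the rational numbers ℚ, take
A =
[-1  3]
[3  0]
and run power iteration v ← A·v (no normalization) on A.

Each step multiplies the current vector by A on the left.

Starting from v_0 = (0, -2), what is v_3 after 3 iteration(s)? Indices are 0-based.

v_0 = (0, -2).
v_1 = A·v_0 = (-6, 0).
v_2 = A·v_1 = (6, -18).
v_3 = A·v_2 = (-60, 18).

v_3 = (-60, 18)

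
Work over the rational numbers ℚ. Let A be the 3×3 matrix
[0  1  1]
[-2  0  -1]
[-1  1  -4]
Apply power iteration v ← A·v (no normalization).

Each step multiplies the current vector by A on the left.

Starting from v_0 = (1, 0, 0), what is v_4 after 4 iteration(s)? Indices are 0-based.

v_0 = (1, 0, 0).
v_1 = A·v_0 = (0, -2, -1).
v_2 = A·v_1 = (-3, 1, 2).
v_3 = A·v_2 = (3, 4, -4).
v_4 = A·v_3 = (0, -2, 17).

v_4 = (0, -2, 17)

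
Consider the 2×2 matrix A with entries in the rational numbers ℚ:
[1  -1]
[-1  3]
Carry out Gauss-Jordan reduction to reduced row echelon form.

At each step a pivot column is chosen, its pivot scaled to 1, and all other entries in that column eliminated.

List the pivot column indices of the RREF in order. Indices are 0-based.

pivot columns: 0, 1

[1] R0 /= 1  ⇒  (1, -1)
     R1 -= -1·R0  ⇒  (0, 2)
[2] R1 /= 2  ⇒  (0, 1)
     R0 -= -1·R1  ⇒  (1, 0)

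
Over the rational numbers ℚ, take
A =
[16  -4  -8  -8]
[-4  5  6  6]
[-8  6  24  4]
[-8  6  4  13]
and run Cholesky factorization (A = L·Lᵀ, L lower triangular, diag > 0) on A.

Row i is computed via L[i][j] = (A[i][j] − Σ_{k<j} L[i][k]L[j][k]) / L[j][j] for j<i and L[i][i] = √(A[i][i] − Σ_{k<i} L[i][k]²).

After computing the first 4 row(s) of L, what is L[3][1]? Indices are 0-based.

L[3][1] = 2

Step 1: L[0][0] = √(16) = 4.
  L[1][0] = (-4) / L[0][0] = -1.
Step 2: L[1][1] = √(4) = 2.
  L[2][0] = (-8) / L[0][0] = -2.
  L[2][1] = (4) / L[1][1] = 2.
Step 3: L[2][2] = √(16) = 4.
  L[3][0] = (-8) / L[0][0] = -2.
  L[3][1] = (4) / L[1][1] = 2.
  L[3][2] = (-4) / L[2][2] = -1.
Step 4: L[3][3] = √(4) = 2.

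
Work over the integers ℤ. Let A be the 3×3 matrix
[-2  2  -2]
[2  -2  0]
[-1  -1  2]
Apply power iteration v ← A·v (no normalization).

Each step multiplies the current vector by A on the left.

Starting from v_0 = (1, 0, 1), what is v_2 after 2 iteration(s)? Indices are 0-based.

v_0 = (1, 0, 1).
v_1 = A·v_0 = (-4, 2, 1).
v_2 = A·v_1 = (10, -12, 4).

v_2 = (10, -12, 4)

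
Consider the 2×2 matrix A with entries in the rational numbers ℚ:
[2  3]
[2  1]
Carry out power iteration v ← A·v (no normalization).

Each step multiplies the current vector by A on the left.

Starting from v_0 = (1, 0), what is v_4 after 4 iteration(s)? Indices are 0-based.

v_4 = (154, 102)

v_0 = (1, 0).
v_1 = A·v_0 = (2, 2).
v_2 = A·v_1 = (10, 6).
v_3 = A·v_2 = (38, 26).
v_4 = A·v_3 = (154, 102).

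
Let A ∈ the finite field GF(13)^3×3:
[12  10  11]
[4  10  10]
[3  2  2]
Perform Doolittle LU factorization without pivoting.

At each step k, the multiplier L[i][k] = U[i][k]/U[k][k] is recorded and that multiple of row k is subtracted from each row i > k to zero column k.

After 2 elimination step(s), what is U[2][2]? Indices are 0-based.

Step 1: pivot at (0,0) is 12.
  row1 ← row1 − (9)·row0  ⇒  L[1][0]=9, U row1=(0, 11, 2)
  row2 ← row2 − (10)·row0  ⇒  L[2][0]=10, U row2=(0, 6, 9)
Step 2: pivot at (1,1) is 11.
  row2 ← row2 − (10)·row1  ⇒  L[2][1]=10, U row2=(0, 0, 2)

U[2][2] = 2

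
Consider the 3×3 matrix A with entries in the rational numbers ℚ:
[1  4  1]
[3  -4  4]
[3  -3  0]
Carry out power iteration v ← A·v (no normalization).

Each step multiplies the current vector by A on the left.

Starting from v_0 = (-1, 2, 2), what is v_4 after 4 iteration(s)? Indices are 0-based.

v_4 = (375, -456, -180)

v_0 = (-1, 2, 2).
v_1 = A·v_0 = (9, -3, -9).
v_2 = A·v_1 = (-12, 3, 36).
v_3 = A·v_2 = (36, 96, -45).
v_4 = A·v_3 = (375, -456, -180).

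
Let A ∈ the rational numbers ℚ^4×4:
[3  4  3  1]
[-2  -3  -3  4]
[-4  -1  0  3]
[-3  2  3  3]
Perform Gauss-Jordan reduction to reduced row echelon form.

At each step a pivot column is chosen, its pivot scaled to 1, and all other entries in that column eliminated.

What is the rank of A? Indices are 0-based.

rank = 4

pivot(0,0)=3: scale R0 → (1, 4/3, 1, 1/3)
  clear (1,0): R1 −= (-2)R0 → (0, -1/3, -1, 14/3)
  clear (2,0): R2 −= (-4)R0 → (0, 13/3, 4, 13/3)
  clear (3,0): R3 −= (-3)R0 → (0, 6, 6, 4)
pivot(1,1)=-1/3: scale R1 → (0, 1, 3, -14)
  clear (0,1): R0 −= (4/3)R1 → (1, 0, -3, 19)
  clear (2,1): R2 −= (13/3)R1 → (0, 0, -9, 65)
  clear (3,1): R3 −= (6)R1 → (0, 0, -12, 88)
pivot(2,2)=-9: scale R2 → (0, 0, 1, -65/9)
  clear (0,2): R0 −= (-3)R2 → (1, 0, 0, -8/3)
  clear (1,2): R1 −= (3)R2 → (0, 1, 0, 23/3)
  clear (3,2): R3 −= (-12)R2 → (0, 0, 0, 4/3)
pivot(3,3)=4/3: scale R3 → (0, 0, 0, 1)
  clear (0,3): R0 −= (-8/3)R3 → (1, 0, 0, 0)
  clear (1,3): R1 −= (23/3)R3 → (0, 1, 0, 0)
  clear (2,3): R2 −= (-65/9)R3 → (0, 0, 1, 0)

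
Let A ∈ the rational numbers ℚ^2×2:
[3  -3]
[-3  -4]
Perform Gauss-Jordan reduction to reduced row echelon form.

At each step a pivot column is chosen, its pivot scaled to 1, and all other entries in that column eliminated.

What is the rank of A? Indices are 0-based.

rank = 2

step 1: normalize row 0 (÷3) = (1, -1)
  row 1: subtract -3×row0 = (0, -7)
step 2: normalize row 1 (÷-7) = (0, 1)
  row 0: subtract -1×row1 = (1, 0)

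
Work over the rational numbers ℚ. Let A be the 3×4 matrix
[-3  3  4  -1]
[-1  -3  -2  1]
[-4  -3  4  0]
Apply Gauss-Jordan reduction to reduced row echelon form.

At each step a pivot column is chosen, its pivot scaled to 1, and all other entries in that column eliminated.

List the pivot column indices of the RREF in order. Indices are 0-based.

pivot(0,0)=-3: scale R0 → (1, -1, -4/3, 1/3)
  clear (1,0): R1 −= (-1)R0 → (0, -4, -10/3, 4/3)
  clear (2,0): R2 −= (-4)R0 → (0, -7, -4/3, 4/3)
pivot(1,1)=-4: scale R1 → (0, 1, 5/6, -1/3)
  clear (0,1): R0 −= (-1)R1 → (1, 0, -1/2, 0)
  clear (2,1): R2 −= (-7)R1 → (0, 0, 9/2, -1)
pivot(2,2)=9/2: scale R2 → (0, 0, 1, -2/9)
  clear (0,2): R0 −= (-1/2)R2 → (1, 0, 0, -1/9)
  clear (1,2): R1 −= (5/6)R2 → (0, 1, 0, -4/27)

pivot columns: 0, 1, 2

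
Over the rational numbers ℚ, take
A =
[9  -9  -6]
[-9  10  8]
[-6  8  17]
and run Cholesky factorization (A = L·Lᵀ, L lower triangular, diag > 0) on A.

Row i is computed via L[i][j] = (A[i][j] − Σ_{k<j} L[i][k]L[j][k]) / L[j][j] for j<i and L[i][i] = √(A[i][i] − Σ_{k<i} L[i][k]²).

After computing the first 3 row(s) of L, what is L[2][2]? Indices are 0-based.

Step 1: L[0][0] = √(9) = 3.
  L[1][0] = (-9) / L[0][0] = -3.
Step 2: L[1][1] = √(1) = 1.
  L[2][0] = (-6) / L[0][0] = -2.
  L[2][1] = (2) / L[1][1] = 2.
Step 3: L[2][2] = √(9) = 3.

L[2][2] = 3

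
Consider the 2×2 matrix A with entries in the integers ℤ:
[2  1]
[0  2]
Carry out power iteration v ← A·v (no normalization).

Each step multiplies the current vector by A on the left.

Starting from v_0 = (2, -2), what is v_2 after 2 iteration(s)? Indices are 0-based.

v_2 = (0, -8)

v_0 = (2, -2).
v_1 = A·v_0 = (2, -4).
v_2 = A·v_1 = (0, -8).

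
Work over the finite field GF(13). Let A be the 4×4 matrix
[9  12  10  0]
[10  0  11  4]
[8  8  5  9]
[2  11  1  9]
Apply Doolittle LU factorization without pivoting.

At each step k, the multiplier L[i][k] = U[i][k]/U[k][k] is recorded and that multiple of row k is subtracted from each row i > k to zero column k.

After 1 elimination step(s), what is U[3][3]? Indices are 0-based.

k=0: U[0][0]=9
  eliminate (1,0): mult=4, new row 1: (0, 4, 10, 4); set L[1][0]=4
  eliminate (2,0): mult=11, new row 2: (0, 6, 12, 9); set L[2][0]=11
  eliminate (3,0): mult=6, new row 3: (0, 4, 6, 9); set L[3][0]=6

U[3][3] = 9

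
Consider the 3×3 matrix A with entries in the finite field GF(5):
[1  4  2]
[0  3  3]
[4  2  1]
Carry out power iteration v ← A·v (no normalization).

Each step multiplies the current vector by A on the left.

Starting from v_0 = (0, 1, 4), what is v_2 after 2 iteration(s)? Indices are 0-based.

v_0 = (0, 1, 4).
v_1 = A·v_0 = (2, 0, 1).
v_2 = A·v_1 = (4, 3, 4).

v_2 = (4, 3, 4)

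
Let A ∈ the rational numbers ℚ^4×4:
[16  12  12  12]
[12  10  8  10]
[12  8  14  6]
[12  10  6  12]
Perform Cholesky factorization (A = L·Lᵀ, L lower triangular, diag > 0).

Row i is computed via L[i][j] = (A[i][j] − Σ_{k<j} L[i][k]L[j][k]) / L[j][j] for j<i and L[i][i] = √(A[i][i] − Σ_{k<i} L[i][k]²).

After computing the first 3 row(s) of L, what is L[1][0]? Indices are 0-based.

Step 1: L[0][0] = √(16) = 4.
  L[1][0] = (12) / L[0][0] = 3.
Step 2: L[1][1] = √(1) = 1.
  L[2][0] = (12) / L[0][0] = 3.
  L[2][1] = (-1) / L[1][1] = -1.
Step 3: L[2][2] = √(4) = 2.

L[1][0] = 3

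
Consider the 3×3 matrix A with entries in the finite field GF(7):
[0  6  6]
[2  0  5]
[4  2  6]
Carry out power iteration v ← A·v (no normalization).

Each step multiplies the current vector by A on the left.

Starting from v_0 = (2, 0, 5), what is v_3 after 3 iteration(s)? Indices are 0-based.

v_0 = (2, 0, 5).
v_1 = A·v_0 = (2, 1, 3).
v_2 = A·v_1 = (3, 5, 0).
v_3 = A·v_2 = (2, 6, 1).

v_3 = (2, 6, 1)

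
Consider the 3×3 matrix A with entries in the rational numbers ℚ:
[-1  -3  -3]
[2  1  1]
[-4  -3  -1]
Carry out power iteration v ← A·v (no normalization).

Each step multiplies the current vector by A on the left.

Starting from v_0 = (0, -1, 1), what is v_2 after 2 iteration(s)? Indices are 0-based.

v_2 = (-6, 2, -2)

v_0 = (0, -1, 1).
v_1 = A·v_0 = (0, 0, 2).
v_2 = A·v_1 = (-6, 2, -2).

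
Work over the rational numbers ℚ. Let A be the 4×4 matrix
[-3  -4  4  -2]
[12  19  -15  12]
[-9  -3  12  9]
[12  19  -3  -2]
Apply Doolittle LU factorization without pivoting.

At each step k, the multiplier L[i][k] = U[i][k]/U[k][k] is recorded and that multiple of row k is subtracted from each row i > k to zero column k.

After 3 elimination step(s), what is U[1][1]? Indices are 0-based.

[col 0] pivot -3
  R1 -= -4*R0 → (0, 3, 1, 4)  (L[1][0] := -4)
  R2 -= 3*R0 → (0, 9, 0, 15)  (L[2][0] := 3)
  R3 -= -4*R0 → (0, 3, 13, -10)  (L[3][0] := -4)
[col 1] pivot 3
  R2 -= 3*R1 → (0, 0, -3, 3)  (L[2][1] := 3)
  R3 -= 1*R1 → (0, 0, 12, -14)  (L[3][1] := 1)
[col 2] pivot -3
  R3 -= -4*R2 → (0, 0, 0, -2)  (L[3][2] := -4)

U[1][1] = 3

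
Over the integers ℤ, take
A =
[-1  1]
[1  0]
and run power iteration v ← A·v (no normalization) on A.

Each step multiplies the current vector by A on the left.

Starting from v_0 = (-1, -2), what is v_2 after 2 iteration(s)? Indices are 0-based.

v_2 = (0, -1)

v_0 = (-1, -2).
v_1 = A·v_0 = (-1, -1).
v_2 = A·v_1 = (0, -1).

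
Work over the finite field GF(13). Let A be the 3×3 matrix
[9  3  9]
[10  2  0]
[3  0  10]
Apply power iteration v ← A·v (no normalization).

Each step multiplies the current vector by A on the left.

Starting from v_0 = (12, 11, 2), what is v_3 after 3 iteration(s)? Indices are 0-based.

v_0 = (12, 11, 2).
v_1 = A·v_0 = (3, 12, 4).
v_2 = A·v_1 = (8, 2, 10).
v_3 = A·v_2 = (12, 6, 7).

v_3 = (12, 6, 7)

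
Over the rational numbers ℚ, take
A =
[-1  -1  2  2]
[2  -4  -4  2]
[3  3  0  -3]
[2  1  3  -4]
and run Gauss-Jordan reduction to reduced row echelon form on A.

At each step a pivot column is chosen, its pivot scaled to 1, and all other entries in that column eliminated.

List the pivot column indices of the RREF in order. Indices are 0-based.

pivot(0,0)=-1: scale R0 → (1, 1, -2, -2)
  clear (1,0): R1 −= (2)R0 → (0, -6, 0, 6)
  clear (2,0): R2 −= (3)R0 → (0, 0, 6, 3)
  clear (3,0): R3 −= (2)R0 → (0, -1, 7, 0)
pivot(1,1)=-6: scale R1 → (0, 1, 0, -1)
  clear (0,1): R0 −= (1)R1 → (1, 0, -2, -1)
  clear (3,1): R3 −= (-1)R1 → (0, 0, 7, -1)
pivot(2,2)=6: scale R2 → (0, 0, 1, 1/2)
  clear (0,2): R0 −= (-2)R2 → (1, 0, 0, 0)
  clear (3,2): R3 −= (7)R2 → (0, 0, 0, -9/2)
pivot(3,3)=-9/2: scale R3 → (0, 0, 0, 1)
  clear (1,3): R1 −= (-1)R3 → (0, 1, 0, 0)
  clear (2,3): R2 −= (1/2)R3 → (0, 0, 1, 0)

pivot columns: 0, 1, 2, 3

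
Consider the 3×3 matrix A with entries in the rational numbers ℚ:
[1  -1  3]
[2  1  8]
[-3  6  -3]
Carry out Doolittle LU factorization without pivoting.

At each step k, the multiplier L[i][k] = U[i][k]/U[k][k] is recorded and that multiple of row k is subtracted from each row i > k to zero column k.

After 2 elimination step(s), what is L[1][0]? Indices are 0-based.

Step 1: pivot at (0,0) is 1.
  row1 ← row1 − (2)·row0  ⇒  L[1][0]=2, U row1=(0, 3, 2)
  row2 ← row2 − (-3)·row0  ⇒  L[2][0]=-3, U row2=(0, 3, 6)
Step 2: pivot at (1,1) is 3.
  row2 ← row2 − (1)·row1  ⇒  L[2][1]=1, U row2=(0, 0, 4)

L[1][0] = 2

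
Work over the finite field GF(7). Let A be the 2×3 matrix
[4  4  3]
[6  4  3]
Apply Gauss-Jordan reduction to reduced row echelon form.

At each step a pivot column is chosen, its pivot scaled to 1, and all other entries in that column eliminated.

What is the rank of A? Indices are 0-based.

pivot(0,0)=4: scale R0 → (1, 1, 6)
  clear (1,0): R1 −= (6)R0 → (0, 5, 2)
pivot(1,1)=5: scale R1 → (0, 1, 6)
  clear (0,1): R0 −= (1)R1 → (1, 0, 0)

rank = 2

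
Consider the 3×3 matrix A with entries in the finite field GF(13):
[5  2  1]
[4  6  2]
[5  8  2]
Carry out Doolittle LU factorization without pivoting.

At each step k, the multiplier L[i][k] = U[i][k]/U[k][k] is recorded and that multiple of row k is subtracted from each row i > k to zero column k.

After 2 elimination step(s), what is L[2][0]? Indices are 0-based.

k=0: U[0][0]=5
  eliminate (1,0): mult=6, new row 1: (0, 7, 9); set L[1][0]=6
  eliminate (2,0): mult=1, new row 2: (0, 6, 1); set L[2][0]=1
k=1: U[1][1]=7
  eliminate (2,1): mult=12, new row 2: (0, 0, 10); set L[2][1]=12

L[2][0] = 1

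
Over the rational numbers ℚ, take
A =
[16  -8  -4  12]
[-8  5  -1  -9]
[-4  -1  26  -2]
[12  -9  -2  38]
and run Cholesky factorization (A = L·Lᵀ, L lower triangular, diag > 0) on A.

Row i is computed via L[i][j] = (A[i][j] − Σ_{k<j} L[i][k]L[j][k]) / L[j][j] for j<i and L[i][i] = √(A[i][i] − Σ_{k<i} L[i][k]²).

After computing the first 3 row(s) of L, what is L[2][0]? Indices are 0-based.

L[2][0] = -1

Step 1: L[0][0] = √(16) = 4.
  L[1][0] = (-8) / L[0][0] = -2.
Step 2: L[1][1] = √(1) = 1.
  L[2][0] = (-4) / L[0][0] = -1.
  L[2][1] = (-3) / L[1][1] = -3.
Step 3: L[2][2] = √(16) = 4.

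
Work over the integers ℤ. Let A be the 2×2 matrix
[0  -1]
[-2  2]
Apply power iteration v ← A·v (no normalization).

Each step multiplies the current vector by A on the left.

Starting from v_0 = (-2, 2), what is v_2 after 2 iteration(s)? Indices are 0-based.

v_0 = (-2, 2).
v_1 = A·v_0 = (-2, 8).
v_2 = A·v_1 = (-8, 20).

v_2 = (-8, 20)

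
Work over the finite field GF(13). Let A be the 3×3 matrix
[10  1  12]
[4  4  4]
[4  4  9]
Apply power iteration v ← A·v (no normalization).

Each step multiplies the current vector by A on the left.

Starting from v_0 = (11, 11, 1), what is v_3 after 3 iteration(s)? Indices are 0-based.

v_3 = (12, 7, 6)

v_0 = (11, 11, 1).
v_1 = A·v_0 = (3, 1, 6).
v_2 = A·v_1 = (12, 1, 5).
v_3 = A·v_2 = (12, 7, 6).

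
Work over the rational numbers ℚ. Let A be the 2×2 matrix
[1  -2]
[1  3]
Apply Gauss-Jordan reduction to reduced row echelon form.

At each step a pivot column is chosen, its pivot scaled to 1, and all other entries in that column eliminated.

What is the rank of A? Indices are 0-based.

[1] R0 /= 1  ⇒  (1, -2)
     R1 -= 1·R0  ⇒  (0, 5)
[2] R1 /= 5  ⇒  (0, 1)
     R0 -= -2·R1  ⇒  (1, 0)

rank = 2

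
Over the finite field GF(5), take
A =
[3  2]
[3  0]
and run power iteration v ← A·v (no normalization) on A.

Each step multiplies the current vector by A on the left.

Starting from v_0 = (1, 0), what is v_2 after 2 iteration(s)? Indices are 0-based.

v_2 = (0, 4)

v_0 = (1, 0).
v_1 = A·v_0 = (3, 3).
v_2 = A·v_1 = (0, 4).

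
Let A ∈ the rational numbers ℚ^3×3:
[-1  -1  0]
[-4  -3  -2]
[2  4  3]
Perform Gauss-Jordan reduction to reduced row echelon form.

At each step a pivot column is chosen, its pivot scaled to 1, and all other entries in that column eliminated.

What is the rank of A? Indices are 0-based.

step 1: normalize row 0 (÷-1) = (1, 1, 0)
  row 1: subtract -4×row0 = (0, 1, -2)
  row 2: subtract 2×row0 = (0, 2, 3)
step 2: normalize row 1 (÷1) = (0, 1, -2)
  row 0: subtract 1×row1 = (1, 0, 2)
  row 2: subtract 2×row1 = (0, 0, 7)
step 3: normalize row 2 (÷7) = (0, 0, 1)
  row 0: subtract 2×row2 = (1, 0, 0)
  row 1: subtract -2×row2 = (0, 1, 0)

rank = 3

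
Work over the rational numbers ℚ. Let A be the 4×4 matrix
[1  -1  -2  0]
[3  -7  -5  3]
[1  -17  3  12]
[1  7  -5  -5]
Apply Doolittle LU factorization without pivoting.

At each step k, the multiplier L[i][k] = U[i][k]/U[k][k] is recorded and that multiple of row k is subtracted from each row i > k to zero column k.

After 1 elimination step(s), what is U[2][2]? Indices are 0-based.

[col 0] pivot 1
  R1 -= 3*R0 → (0, -4, 1, 3)  (L[1][0] := 3)
  R2 -= 1*R0 → (0, -16, 5, 12)  (L[2][0] := 1)
  R3 -= 1*R0 → (0, 8, -3, -5)  (L[3][0] := 1)

U[2][2] = 5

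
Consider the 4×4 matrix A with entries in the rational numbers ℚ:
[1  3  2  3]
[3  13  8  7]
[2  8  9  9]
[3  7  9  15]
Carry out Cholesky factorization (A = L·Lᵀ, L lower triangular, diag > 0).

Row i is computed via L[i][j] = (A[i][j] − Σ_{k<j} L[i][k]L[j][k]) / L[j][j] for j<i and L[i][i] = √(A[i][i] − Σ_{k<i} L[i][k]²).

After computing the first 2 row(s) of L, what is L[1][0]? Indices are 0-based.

Step 1: L[0][0] = √(1) = 1.
  L[1][0] = (3) / L[0][0] = 3.
Step 2: L[1][1] = √(4) = 2.

L[1][0] = 3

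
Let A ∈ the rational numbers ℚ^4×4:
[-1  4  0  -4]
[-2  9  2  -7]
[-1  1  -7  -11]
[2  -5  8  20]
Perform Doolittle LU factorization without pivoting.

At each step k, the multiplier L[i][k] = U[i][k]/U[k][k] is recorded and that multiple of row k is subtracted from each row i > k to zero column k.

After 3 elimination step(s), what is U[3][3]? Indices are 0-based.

[col 0] pivot -1
  R1 -= 2*R0 → (0, 1, 2, 1)  (L[1][0] := 2)
  R2 -= 1*R0 → (0, -3, -7, -7)  (L[2][0] := 1)
  R3 -= -2*R0 → (0, 3, 8, 12)  (L[3][0] := -2)
[col 1] pivot 1
  R2 -= -3*R1 → (0, 0, -1, -4)  (L[2][1] := -3)
  R3 -= 3*R1 → (0, 0, 2, 9)  (L[3][1] := 3)
[col 2] pivot -1
  R3 -= -2*R2 → (0, 0, 0, 1)  (L[3][2] := -2)

U[3][3] = 1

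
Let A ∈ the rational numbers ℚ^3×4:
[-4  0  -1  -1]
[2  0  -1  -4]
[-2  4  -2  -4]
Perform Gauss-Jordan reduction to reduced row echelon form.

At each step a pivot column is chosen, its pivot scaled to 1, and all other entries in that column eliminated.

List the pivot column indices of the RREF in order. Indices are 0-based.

pivot(0,0)=-4: scale R0 → (1, 0, 1/4, 1/4)
  clear (1,0): R1 −= (2)R0 → (0, 0, -3/2, -9/2)
  clear (2,0): R2 −= (-2)R0 → (0, 4, -3/2, -7/2)
pivot(1,1): swap R1↔R2
pivot(1,1)=4: scale R1 → (0, 1, -3/8, -7/8)
pivot(2,2)=-3/2: scale R2 → (0, 0, 1, 3)
  clear (0,2): R0 −= (1/4)R2 → (1, 0, 0, -1/2)
  clear (1,2): R1 −= (-3/8)R2 → (0, 1, 0, 1/4)

pivot columns: 0, 1, 2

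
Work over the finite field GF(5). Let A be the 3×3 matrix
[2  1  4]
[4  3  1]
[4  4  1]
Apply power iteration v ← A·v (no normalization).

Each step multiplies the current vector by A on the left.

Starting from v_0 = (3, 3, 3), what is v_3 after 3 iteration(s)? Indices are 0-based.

v_3 = (4, 2, 0)

v_0 = (3, 3, 3).
v_1 = A·v_0 = (1, 4, 2).
v_2 = A·v_1 = (4, 3, 2).
v_3 = A·v_2 = (4, 2, 0).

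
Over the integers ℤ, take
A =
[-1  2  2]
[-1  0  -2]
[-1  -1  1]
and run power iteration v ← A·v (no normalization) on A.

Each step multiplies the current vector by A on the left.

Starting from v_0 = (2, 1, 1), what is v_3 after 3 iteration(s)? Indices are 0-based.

v_0 = (2, 1, 1).
v_1 = A·v_0 = (2, -4, -2).
v_2 = A·v_1 = (-14, 2, 0).
v_3 = A·v_2 = (18, 14, 12).

v_3 = (18, 14, 12)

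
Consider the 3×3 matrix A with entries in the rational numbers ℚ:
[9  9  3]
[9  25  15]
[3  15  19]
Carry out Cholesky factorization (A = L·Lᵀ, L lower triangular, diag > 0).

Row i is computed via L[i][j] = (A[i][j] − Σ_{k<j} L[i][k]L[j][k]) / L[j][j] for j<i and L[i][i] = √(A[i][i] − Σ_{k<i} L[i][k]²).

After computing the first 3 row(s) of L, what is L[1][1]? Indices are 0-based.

Step 1: L[0][0] = √(9) = 3.
  L[1][0] = (9) / L[0][0] = 3.
Step 2: L[1][1] = √(16) = 4.
  L[2][0] = (3) / L[0][0] = 1.
  L[2][1] = (12) / L[1][1] = 3.
Step 3: L[2][2] = √(9) = 3.

L[1][1] = 4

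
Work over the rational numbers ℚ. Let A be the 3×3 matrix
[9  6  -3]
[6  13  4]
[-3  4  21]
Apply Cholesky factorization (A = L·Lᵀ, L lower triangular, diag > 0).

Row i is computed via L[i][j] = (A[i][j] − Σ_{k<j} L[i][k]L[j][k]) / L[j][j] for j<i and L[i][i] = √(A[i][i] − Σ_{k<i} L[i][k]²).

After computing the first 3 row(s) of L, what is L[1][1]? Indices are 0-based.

L[1][1] = 3

Step 1: L[0][0] = √(9) = 3.
  L[1][0] = (6) / L[0][0] = 2.
Step 2: L[1][1] = √(9) = 3.
  L[2][0] = (-3) / L[0][0] = -1.
  L[2][1] = (6) / L[1][1] = 2.
Step 3: L[2][2] = √(16) = 4.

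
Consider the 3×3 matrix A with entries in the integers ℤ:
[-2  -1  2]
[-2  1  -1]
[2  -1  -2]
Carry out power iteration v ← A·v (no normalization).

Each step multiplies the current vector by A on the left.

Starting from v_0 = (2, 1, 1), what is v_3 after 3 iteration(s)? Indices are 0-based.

v_3 = (-33, -19, 31)

v_0 = (2, 1, 1).
v_1 = A·v_0 = (-3, -4, 1).
v_2 = A·v_1 = (12, 1, -4).
v_3 = A·v_2 = (-33, -19, 31).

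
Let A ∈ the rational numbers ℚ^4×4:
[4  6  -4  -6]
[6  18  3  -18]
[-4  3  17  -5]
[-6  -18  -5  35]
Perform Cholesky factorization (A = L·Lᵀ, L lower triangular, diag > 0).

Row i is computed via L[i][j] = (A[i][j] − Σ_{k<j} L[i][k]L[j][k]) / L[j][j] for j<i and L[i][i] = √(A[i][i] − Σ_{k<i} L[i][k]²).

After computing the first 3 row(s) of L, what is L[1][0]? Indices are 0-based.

L[1][0] = 3

Step 1: L[0][0] = √(4) = 2.
  L[1][0] = (6) / L[0][0] = 3.
Step 2: L[1][1] = √(9) = 3.
  L[2][0] = (-4) / L[0][0] = -2.
  L[2][1] = (9) / L[1][1] = 3.
Step 3: L[2][2] = √(4) = 2.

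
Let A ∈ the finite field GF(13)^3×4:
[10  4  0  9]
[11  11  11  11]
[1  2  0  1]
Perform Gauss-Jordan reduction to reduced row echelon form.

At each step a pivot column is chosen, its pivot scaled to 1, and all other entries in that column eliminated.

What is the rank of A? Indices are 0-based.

pivot(0,0)=10: scale R0 → (1, 3, 0, 10)
  clear (1,0): R1 −= (11)R0 → (0, 4, 11, 5)
  clear (2,0): R2 −= (1)R0 → (0, 12, 0, 4)
pivot(1,1)=4: scale R1 → (0, 1, 6, 11)
  clear (0,1): R0 −= (3)R1 → (1, 0, 8, 3)
  clear (2,1): R2 −= (12)R1 → (0, 0, 6, 2)
pivot(2,2)=6: scale R2 → (0, 0, 1, 9)
  clear (0,2): R0 −= (8)R2 → (1, 0, 0, 9)
  clear (1,2): R1 −= (6)R2 → (0, 1, 0, 9)

rank = 3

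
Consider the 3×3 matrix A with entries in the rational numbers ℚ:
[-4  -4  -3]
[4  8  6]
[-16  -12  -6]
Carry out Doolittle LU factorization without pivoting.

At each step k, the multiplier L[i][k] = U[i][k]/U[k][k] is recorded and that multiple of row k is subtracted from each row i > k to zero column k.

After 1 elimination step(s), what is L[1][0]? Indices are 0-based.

Step 1: pivot at (0,0) is -4.
  row1 ← row1 − (-1)·row0  ⇒  L[1][0]=-1, U row1=(0, 4, 3)
  row2 ← row2 − (4)·row0  ⇒  L[2][0]=4, U row2=(0, 4, 6)

L[1][0] = -1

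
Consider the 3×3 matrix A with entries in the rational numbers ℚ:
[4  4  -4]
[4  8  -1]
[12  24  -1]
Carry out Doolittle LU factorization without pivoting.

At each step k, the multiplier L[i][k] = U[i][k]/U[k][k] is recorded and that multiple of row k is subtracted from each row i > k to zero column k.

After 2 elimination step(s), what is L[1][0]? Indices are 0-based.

k=0: U[0][0]=4
  eliminate (1,0): mult=1, new row 1: (0, 4, 3); set L[1][0]=1
  eliminate (2,0): mult=3, new row 2: (0, 12, 11); set L[2][0]=3
k=1: U[1][1]=4
  eliminate (2,1): mult=3, new row 2: (0, 0, 2); set L[2][1]=3

L[1][0] = 1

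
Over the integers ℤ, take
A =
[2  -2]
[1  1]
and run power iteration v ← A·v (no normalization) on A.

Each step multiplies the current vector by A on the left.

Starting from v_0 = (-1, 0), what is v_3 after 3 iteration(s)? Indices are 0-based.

v_3 = (2, -5)

v_0 = (-1, 0).
v_1 = A·v_0 = (-2, -1).
v_2 = A·v_1 = (-2, -3).
v_3 = A·v_2 = (2, -5).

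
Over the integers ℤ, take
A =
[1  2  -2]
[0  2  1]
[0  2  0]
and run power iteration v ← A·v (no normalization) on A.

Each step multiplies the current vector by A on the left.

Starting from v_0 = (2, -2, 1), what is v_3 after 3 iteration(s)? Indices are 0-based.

v_3 = (-10, -26, -20)

v_0 = (2, -2, 1).
v_1 = A·v_0 = (-4, -3, -4).
v_2 = A·v_1 = (-2, -10, -6).
v_3 = A·v_2 = (-10, -26, -20).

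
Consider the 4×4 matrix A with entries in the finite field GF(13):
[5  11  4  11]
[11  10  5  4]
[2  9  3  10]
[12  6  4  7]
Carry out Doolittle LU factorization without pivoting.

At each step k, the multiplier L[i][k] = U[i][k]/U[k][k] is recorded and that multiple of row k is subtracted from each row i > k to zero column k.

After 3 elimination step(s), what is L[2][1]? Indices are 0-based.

L[2][1] = 7

Step 1: pivot at (0,0) is 5.
  row1 ← row1 − (10)·row0  ⇒  L[1][0]=10, U row1=(0, 4, 4, 11)
  row2 ← row2 − (3)·row0  ⇒  L[2][0]=3, U row2=(0, 2, 4, 3)
  row3 ← row3 − (5)·row0  ⇒  L[3][0]=5, U row3=(0, 3, 10, 4)
Step 2: pivot at (1,1) is 4.
  row2 ← row2 − (7)·row1  ⇒  L[2][1]=7, U row2=(0, 0, 2, 4)
  row3 ← row3 − (4)·row1  ⇒  L[3][1]=4, U row3=(0, 0, 7, 12)
Step 3: pivot at (2,2) is 2.
  row3 ← row3 − (10)·row2  ⇒  L[3][2]=10, U row3=(0, 0, 0, 11)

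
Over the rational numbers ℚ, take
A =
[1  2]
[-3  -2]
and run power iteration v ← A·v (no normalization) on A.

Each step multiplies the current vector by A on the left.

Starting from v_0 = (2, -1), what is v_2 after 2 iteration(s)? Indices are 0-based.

v_0 = (2, -1).
v_1 = A·v_0 = (0, -4).
v_2 = A·v_1 = (-8, 8).

v_2 = (-8, 8)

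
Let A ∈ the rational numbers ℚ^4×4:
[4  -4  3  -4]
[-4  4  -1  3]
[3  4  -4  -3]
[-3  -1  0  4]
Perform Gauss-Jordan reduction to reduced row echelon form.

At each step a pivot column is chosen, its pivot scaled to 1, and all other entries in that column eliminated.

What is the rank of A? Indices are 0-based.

pivot(0,0)=4: scale R0 → (1, -1, 3/4, -1)
  clear (1,0): R1 −= (-4)R0 → (0, 0, 2, -1)
  clear (2,0): R2 −= (3)R0 → (0, 7, -25/4, 0)
  clear (3,0): R3 −= (-3)R0 → (0, -4, 9/4, 1)
pivot(1,1): swap R1↔R2
pivot(1,1)=7: scale R1 → (0, 1, -25/28, 0)
  clear (0,1): R0 −= (-1)R1 → (1, 0, -1/7, -1)
  clear (3,1): R3 −= (-4)R1 → (0, 0, -37/28, 1)
pivot(2,2)=2: scale R2 → (0, 0, 1, -1/2)
  clear (0,2): R0 −= (-1/7)R2 → (1, 0, 0, -15/14)
  clear (1,2): R1 −= (-25/28)R2 → (0, 1, 0, -25/56)
  clear (3,2): R3 −= (-37/28)R2 → (0, 0, 0, 19/56)
pivot(3,3)=19/56: scale R3 → (0, 0, 0, 1)
  clear (0,3): R0 −= (-15/14)R3 → (1, 0, 0, 0)
  clear (1,3): R1 −= (-25/56)R3 → (0, 1, 0, 0)
  clear (2,3): R2 −= (-1/2)R3 → (0, 0, 1, 0)

rank = 4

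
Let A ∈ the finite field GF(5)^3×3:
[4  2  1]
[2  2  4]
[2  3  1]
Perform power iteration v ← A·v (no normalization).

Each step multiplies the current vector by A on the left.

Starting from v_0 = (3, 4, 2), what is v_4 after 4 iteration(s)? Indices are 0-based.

v_4 = (4, 0, 1)

v_0 = (3, 4, 2).
v_1 = A·v_0 = (2, 2, 0).
v_2 = A·v_1 = (2, 3, 0).
v_3 = A·v_2 = (4, 0, 3).
v_4 = A·v_3 = (4, 0, 1).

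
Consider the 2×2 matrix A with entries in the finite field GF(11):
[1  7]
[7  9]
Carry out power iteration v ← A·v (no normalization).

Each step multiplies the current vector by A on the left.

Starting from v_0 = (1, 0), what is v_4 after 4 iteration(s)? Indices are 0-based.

v_4 = (8, 5)

v_0 = (1, 0).
v_1 = A·v_0 = (1, 7).
v_2 = A·v_1 = (6, 4).
v_3 = A·v_2 = (1, 1).
v_4 = A·v_3 = (8, 5).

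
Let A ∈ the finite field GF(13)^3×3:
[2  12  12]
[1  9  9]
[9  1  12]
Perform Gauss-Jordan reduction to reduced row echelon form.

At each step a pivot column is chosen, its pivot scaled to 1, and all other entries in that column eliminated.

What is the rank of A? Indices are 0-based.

rank = 3

[1] R0 /= 2  ⇒  (1, 6, 6)
     R1 -= 1·R0  ⇒  (0, 3, 3)
     R2 -= 9·R0  ⇒  (0, 12, 10)
[2] R1 /= 3  ⇒  (0, 1, 1)
     R0 -= 6·R1  ⇒  (1, 0, 0)
     R2 -= 12·R1  ⇒  (0, 0, 11)
[3] R2 /= 11  ⇒  (0, 0, 1)
     R1 -= 1·R2  ⇒  (0, 1, 0)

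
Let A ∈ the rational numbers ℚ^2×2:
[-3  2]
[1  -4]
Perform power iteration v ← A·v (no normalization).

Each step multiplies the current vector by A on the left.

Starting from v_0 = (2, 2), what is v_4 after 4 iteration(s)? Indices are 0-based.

v_4 = (-374, 438)

v_0 = (2, 2).
v_1 = A·v_0 = (-2, -6).
v_2 = A·v_1 = (-6, 22).
v_3 = A·v_2 = (62, -94).
v_4 = A·v_3 = (-374, 438).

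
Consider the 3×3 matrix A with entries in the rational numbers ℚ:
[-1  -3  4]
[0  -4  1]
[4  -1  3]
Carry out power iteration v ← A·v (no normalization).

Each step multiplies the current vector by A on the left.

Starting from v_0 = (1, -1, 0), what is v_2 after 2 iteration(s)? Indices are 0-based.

v_0 = (1, -1, 0).
v_1 = A·v_0 = (2, 4, 5).
v_2 = A·v_1 = (6, -11, 19).

v_2 = (6, -11, 19)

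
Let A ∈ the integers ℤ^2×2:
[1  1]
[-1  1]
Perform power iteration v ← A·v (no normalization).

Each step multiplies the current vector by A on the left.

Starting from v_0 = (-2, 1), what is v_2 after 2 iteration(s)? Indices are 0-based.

v_2 = (2, 4)

v_0 = (-2, 1).
v_1 = A·v_0 = (-1, 3).
v_2 = A·v_1 = (2, 4).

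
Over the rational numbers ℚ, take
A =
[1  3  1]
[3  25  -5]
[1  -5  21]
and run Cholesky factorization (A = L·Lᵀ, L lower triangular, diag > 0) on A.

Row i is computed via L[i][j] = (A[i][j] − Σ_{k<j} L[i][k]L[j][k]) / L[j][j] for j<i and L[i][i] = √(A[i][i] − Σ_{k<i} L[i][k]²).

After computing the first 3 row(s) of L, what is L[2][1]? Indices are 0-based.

L[2][1] = -2

Step 1: L[0][0] = √(1) = 1.
  L[1][0] = (3) / L[0][0] = 3.
Step 2: L[1][1] = √(16) = 4.
  L[2][0] = (1) / L[0][0] = 1.
  L[2][1] = (-8) / L[1][1] = -2.
Step 3: L[2][2] = √(16) = 4.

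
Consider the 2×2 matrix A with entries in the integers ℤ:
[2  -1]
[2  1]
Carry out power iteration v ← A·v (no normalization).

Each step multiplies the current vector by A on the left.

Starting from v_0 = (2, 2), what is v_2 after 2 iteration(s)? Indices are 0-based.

v_2 = (-2, 10)

v_0 = (2, 2).
v_1 = A·v_0 = (2, 6).
v_2 = A·v_1 = (-2, 10).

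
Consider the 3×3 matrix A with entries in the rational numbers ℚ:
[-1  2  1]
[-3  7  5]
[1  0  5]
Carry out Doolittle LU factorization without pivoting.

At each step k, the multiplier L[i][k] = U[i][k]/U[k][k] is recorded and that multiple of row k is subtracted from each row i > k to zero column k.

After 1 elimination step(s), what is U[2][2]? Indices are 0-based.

[col 0] pivot -1
  R1 -= 3*R0 → (0, 1, 2)  (L[1][0] := 3)
  R2 -= -1*R0 → (0, 2, 6)  (L[2][0] := -1)

U[2][2] = 6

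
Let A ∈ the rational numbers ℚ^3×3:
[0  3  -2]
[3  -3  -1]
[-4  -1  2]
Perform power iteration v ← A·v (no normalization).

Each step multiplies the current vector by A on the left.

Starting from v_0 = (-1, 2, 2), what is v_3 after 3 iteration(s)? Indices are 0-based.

v_3 = (69, -249, 177)

v_0 = (-1, 2, 2).
v_1 = A·v_0 = (2, -11, 6).
v_2 = A·v_1 = (-45, 33, 15).
v_3 = A·v_2 = (69, -249, 177).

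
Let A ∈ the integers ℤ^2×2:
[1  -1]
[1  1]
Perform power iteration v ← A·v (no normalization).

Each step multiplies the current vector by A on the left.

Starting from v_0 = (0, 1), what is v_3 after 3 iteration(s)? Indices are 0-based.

v_3 = (-2, -2)

v_0 = (0, 1).
v_1 = A·v_0 = (-1, 1).
v_2 = A·v_1 = (-2, 0).
v_3 = A·v_2 = (-2, -2).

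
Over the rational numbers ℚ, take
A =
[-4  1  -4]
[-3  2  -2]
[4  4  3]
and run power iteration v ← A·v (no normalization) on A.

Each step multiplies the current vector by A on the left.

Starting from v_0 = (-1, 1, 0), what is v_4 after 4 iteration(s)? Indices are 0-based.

v_0 = (-1, 1, 0).
v_1 = A·v_0 = (5, 5, 0).
v_2 = A·v_1 = (-15, -5, 40).
v_3 = A·v_2 = (-105, -45, 40).
v_4 = A·v_3 = (215, 145, -480).

v_4 = (215, 145, -480)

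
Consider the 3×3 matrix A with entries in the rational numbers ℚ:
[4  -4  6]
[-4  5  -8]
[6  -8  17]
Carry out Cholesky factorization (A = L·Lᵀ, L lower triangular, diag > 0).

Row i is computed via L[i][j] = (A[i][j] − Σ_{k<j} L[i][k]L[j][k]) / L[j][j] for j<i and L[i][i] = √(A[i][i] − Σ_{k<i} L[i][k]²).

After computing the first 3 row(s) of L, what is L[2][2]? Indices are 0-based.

Step 1: L[0][0] = √(4) = 2.
  L[1][0] = (-4) / L[0][0] = -2.
Step 2: L[1][1] = √(1) = 1.
  L[2][0] = (6) / L[0][0] = 3.
  L[2][1] = (-2) / L[1][1] = -2.
Step 3: L[2][2] = √(4) = 2.

L[2][2] = 2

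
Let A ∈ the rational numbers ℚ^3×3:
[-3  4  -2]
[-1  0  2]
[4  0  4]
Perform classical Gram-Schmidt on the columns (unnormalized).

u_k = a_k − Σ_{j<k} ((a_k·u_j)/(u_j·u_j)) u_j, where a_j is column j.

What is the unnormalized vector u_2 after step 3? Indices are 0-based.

u_2 = (0, 48/17, 12/17)

Step 1: u_0 = a_0 = (-3, -1, 4).
Step 2: u_1 = a_1 − (-6/13)·u_0 = (34/13, -6/13, 24/13).
Step 3: u_2 = a_2 − (10/13)·u_0 − (2/17)·u_1 = (0, 48/17, 12/17).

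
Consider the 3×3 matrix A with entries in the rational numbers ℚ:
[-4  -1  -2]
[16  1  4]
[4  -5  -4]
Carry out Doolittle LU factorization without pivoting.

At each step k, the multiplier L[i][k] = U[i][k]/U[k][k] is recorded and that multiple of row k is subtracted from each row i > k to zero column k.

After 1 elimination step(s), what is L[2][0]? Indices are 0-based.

L[2][0] = -1

[col 0] pivot -4
  R1 -= -4*R0 → (0, -3, -4)  (L[1][0] := -4)
  R2 -= -1*R0 → (0, -6, -6)  (L[2][0] := -1)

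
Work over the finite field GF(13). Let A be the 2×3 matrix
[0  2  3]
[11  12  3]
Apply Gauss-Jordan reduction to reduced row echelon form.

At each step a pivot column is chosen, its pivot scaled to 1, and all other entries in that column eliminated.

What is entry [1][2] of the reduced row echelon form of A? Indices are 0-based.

M[1][2] = 8

step 1: exchange rows 0,1
step 1: normalize row 0 (÷11) = (1, 7, 5)
step 2: normalize row 1 (÷2) = (0, 1, 8)
  row 0: subtract 7×row1 = (1, 0, 1)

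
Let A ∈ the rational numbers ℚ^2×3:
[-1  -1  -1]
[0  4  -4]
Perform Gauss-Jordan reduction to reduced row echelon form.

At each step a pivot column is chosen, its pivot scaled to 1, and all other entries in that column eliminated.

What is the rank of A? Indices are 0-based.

step 1: normalize row 0 (÷-1) = (1, 1, 1)
step 2: normalize row 1 (÷4) = (0, 1, -1)
  row 0: subtract 1×row1 = (1, 0, 2)

rank = 2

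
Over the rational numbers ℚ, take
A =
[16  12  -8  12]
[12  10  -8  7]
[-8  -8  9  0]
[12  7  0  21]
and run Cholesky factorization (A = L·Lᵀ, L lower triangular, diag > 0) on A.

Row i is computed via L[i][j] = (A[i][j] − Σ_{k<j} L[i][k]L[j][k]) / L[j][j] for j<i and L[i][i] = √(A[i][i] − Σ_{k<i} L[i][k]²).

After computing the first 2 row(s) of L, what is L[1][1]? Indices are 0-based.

L[1][1] = 1

Step 1: L[0][0] = √(16) = 4.
  L[1][0] = (12) / L[0][0] = 3.
Step 2: L[1][1] = √(1) = 1.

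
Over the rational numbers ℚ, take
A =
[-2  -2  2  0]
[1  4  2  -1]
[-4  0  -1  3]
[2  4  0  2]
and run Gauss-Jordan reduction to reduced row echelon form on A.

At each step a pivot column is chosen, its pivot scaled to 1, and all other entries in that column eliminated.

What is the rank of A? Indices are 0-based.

rank = 4

pivot(0,0)=-2: scale R0 → (1, 1, -1, 0)
  clear (1,0): R1 −= (1)R0 → (0, 3, 3, -1)
  clear (2,0): R2 −= (-4)R0 → (0, 4, -5, 3)
  clear (3,0): R3 −= (2)R0 → (0, 2, 2, 2)
pivot(1,1)=3: scale R1 → (0, 1, 1, -1/3)
  clear (0,1): R0 −= (1)R1 → (1, 0, -2, 1/3)
  clear (2,1): R2 −= (4)R1 → (0, 0, -9, 13/3)
  clear (3,1): R3 −= (2)R1 → (0, 0, 0, 8/3)
pivot(2,2)=-9: scale R2 → (0, 0, 1, -13/27)
  clear (0,2): R0 −= (-2)R2 → (1, 0, 0, -17/27)
  clear (1,2): R1 −= (1)R2 → (0, 1, 0, 4/27)
pivot(3,3)=8/3: scale R3 → (0, 0, 0, 1)
  clear (0,3): R0 −= (-17/27)R3 → (1, 0, 0, 0)
  clear (1,3): R1 −= (4/27)R3 → (0, 1, 0, 0)
  clear (2,3): R2 −= (-13/27)R3 → (0, 0, 1, 0)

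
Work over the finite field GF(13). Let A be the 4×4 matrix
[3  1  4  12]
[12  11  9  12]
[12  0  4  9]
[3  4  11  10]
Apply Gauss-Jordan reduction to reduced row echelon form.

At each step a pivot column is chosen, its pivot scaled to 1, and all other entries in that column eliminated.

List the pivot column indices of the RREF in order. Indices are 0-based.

step 1: normalize row 0 (÷3) = (1, 9, 10, 4)
  row 1: subtract 12×row0 = (0, 7, 6, 3)
  row 2: subtract 12×row0 = (0, 9, 1, 0)
  row 3: subtract 3×row0 = (0, 3, 7, 11)
step 2: normalize row 1 (÷7) = (0, 1, 12, 6)
  row 0: subtract 9×row1 = (1, 0, 6, 2)
  row 2: subtract 9×row1 = (0, 0, 10, 11)
  row 3: subtract 3×row1 = (0, 0, 10, 6)
step 3: normalize row 2 (÷10) = (0, 0, 1, 5)
  row 0: subtract 6×row2 = (1, 0, 0, 11)
  row 1: subtract 12×row2 = (0, 1, 0, 11)
  row 3: subtract 10×row2 = (0, 0, 0, 8)
step 4: normalize row 3 (÷8) = (0, 0, 0, 1)
  row 0: subtract 11×row3 = (1, 0, 0, 0)
  row 1: subtract 11×row3 = (0, 1, 0, 0)
  row 2: subtract 5×row3 = (0, 0, 1, 0)

pivot columns: 0, 1, 2, 3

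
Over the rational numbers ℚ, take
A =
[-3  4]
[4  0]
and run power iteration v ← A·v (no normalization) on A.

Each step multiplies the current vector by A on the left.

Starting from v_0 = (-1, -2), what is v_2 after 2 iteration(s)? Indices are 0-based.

v_2 = (-1, -20)

v_0 = (-1, -2).
v_1 = A·v_0 = (-5, -4).
v_2 = A·v_1 = (-1, -20).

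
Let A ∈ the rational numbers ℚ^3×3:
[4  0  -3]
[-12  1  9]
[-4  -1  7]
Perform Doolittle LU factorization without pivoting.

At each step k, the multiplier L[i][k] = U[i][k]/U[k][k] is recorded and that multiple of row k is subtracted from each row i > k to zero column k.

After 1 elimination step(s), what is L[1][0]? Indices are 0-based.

L[1][0] = -3

Step 1: pivot at (0,0) is 4.
  row1 ← row1 − (-3)·row0  ⇒  L[1][0]=-3, U row1=(0, 1, 0)
  row2 ← row2 − (-1)·row0  ⇒  L[2][0]=-1, U row2=(0, -1, 4)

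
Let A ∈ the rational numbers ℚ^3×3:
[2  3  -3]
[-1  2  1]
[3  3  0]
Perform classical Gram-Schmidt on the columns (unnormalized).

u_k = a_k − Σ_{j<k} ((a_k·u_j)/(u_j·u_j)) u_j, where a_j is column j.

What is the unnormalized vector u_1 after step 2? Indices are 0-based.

u_1 = (8/7, 41/14, 3/14)

Step 1: u_0 = a_0 = (2, -1, 3).
Step 2: u_1 = a_1 − (13/14)·u_0 = (8/7, 41/14, 3/14).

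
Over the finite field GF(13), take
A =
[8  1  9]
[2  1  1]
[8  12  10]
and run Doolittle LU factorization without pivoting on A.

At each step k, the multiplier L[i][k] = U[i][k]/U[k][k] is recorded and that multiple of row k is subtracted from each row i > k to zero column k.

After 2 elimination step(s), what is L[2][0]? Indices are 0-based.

L[2][0] = 1

Step 1: pivot at (0,0) is 8.
  row1 ← row1 − (10)·row0  ⇒  L[1][0]=10, U row1=(0, 4, 2)
  row2 ← row2 − (1)·row0  ⇒  L[2][0]=1, U row2=(0, 11, 1)
Step 2: pivot at (1,1) is 4.
  row2 ← row2 − (6)·row1  ⇒  L[2][1]=6, U row2=(0, 0, 2)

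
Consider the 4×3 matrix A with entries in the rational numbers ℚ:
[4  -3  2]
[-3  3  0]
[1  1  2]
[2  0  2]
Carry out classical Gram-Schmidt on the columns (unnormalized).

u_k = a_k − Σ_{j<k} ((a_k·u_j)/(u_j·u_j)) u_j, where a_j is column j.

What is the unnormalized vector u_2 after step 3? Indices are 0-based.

u_2 = (38/85, 39/85, -3/85, -16/85)

Step 1: u_0 = a_0 = (4, -3, 1, 2).
Step 2: u_1 = a_1 − (-2/3)·u_0 = (-1/3, 1, 5/3, 4/3).
Step 3: u_2 = a_2 − (7/15)·u_0 − (16/17)·u_1 = (38/85, 39/85, -3/85, -16/85).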